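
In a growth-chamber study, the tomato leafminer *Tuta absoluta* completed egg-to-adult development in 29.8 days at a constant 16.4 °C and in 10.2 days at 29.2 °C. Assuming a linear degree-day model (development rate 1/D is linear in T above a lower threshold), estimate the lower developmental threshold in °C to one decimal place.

Equal thermal constants: D₁(T₁ − T_b) = D₂(T₂ − T_b).
29.8·(16.4 − T_b) = 10.2·(29.2 − T_b)
T_b = (29.8·16.4 − 10.2·29.2) / (29.8 − 10.2) = 190.88 / 19.6 = 9.739 °C ≈ 9.7 °C.

9.7 °C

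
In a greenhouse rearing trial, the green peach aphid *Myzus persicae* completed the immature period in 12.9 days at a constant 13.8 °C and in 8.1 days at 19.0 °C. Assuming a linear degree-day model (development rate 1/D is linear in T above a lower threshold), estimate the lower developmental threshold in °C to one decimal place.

Equal thermal constants: D₁(T₁ − T_b) = D₂(T₂ − T_b).
12.9·(13.8 − T_b) = 8.1·(19.0 − T_b)
T_b = (12.9·13.8 − 8.1·19.0) / (12.9 − 8.1) = 24.12 / 4.8 = 5.025 °C ≈ 5.0 °C.

5.0 °C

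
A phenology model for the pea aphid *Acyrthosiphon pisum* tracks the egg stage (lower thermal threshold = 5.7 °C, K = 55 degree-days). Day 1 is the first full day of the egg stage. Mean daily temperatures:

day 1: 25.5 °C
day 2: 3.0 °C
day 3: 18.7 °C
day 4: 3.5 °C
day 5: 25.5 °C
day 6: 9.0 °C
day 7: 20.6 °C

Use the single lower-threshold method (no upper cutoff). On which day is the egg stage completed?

Daily DD above 5.7 °C: 19.8, 0.0, 13.0, 0.0, 19.8, 3.3, 14.9.
Cumulative: 19.8, 19.8, 32.8, 32.8, 52.6, 55.9, 70.8.
The total first reaches 55 DD on day 6.

day 6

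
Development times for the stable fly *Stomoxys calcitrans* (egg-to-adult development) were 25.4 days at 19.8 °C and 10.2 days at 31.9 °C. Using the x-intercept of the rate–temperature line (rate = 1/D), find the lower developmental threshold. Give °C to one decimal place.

11.7 °C

Under the model K = D·(T − T_b), so D₁·(T₁ − T_b) = D₂·(T₂ − T_b).
25.4·(19.8 − T_b) = 10.2·(31.9 − T_b)
T_b = (25.4·19.8 − 10.2·31.9) / (25.4 − 10.2) = 177.54 / 15.2 = 11.680 °C ≈ 11.7 °C.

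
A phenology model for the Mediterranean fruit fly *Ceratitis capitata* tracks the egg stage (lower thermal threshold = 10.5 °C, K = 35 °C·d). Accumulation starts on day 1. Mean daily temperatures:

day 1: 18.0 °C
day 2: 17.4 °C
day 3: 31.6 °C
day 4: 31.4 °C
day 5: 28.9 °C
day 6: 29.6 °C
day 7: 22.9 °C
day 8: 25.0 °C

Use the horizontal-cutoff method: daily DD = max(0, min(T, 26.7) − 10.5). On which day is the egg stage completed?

day 4

Daily DD above 10.5 °C (capped at 16.2): 7.5, 6.9, 16.2, 16.2, 16.2, 16.2, 12.4, 14.5.
Cumulative: 7.5, 14.4, 30.6, 46.8, 63.0, 79.2, 91.6, 106.1.
The total first reaches 35 DD on day 4.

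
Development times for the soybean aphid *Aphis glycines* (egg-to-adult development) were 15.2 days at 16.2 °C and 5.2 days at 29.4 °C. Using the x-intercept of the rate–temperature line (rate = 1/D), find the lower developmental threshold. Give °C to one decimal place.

9.3 °C

Equal thermal constants: D₁(T₁ − T_b) = D₂(T₂ − T_b).
15.2·(16.2 − T_b) = 5.2·(29.4 − T_b)
T_b = (15.2·16.2 − 5.2·29.4) / (15.2 − 5.2) = 93.36 / 10.0 = 9.336 °C ≈ 9.3 °C.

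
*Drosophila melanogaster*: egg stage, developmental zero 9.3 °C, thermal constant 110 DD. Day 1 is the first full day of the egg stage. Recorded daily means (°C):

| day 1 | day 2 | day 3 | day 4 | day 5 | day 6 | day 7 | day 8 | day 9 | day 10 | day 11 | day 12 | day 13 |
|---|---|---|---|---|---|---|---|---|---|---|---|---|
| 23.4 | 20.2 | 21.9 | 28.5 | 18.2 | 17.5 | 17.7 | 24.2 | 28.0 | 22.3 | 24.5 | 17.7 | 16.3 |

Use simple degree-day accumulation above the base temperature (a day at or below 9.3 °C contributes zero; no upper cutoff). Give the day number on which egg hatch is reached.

day 9

Daily DD above 9.3 °C: 14.1, 10.9, 12.6, 19.2, 8.9, 8.2, 8.4, 14.9, 18.7, 13.0, 15.2, 8.4, 7.0.
Cumulative: 14.1, 25.0, 37.6, 56.8, 65.7, 73.9, 82.3, 97.2, 115.9, 128.9, 144.1, 152.5, 159.5.
The total first reaches 110 DD on day 9.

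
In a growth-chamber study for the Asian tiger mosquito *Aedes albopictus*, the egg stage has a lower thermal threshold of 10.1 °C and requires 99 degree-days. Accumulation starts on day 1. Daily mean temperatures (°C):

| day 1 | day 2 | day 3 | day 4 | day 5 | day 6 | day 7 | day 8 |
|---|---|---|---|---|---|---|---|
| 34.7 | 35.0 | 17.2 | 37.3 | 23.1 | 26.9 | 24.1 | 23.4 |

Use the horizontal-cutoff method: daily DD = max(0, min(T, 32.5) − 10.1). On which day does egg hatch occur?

Daily DD above 10.1 °C (capped at 22.4): 22.4, 22.4, 7.1, 22.4, 13.0, 16.8, 14.0, 13.3.
Cumulative: 22.4, 44.8, 51.9, 74.3, 87.3, 104.1, 118.1, 131.4.
The total first reaches 99 DD on day 6.

day 6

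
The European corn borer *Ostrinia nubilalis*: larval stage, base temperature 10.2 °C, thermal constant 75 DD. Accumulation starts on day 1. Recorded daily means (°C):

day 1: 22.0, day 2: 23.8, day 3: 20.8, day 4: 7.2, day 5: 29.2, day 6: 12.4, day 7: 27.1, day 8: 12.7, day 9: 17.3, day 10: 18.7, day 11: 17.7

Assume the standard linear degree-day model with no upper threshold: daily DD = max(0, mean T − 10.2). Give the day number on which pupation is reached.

Daily DD above 10.2 °C: 11.8, 13.6, 10.6, 0.0, 19.0, 2.2, 16.9, 2.5, 7.1, 8.5, 7.5.
Cumulative: 11.8, 25.4, 36.0, 36.0, 55.0, 57.2, 74.1, 76.6, 83.7, 92.2, 99.7.
The total first reaches 75 DD on day 8.

day 8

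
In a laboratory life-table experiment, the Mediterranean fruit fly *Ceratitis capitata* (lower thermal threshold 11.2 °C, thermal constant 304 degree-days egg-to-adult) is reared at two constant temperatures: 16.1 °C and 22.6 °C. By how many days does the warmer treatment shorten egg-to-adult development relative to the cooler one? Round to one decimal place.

35.4 days

At 16.1 °C: 304 / (16.1 − 11.2) = 304 / 4.9 = 62.041 d.
At 22.6 °C: 304 / (22.6 − 11.2) = 304 / 11.4 = 26.667 d.
Difference = |62.041 − 26.667| = 35.374 ≈ 35.4 days.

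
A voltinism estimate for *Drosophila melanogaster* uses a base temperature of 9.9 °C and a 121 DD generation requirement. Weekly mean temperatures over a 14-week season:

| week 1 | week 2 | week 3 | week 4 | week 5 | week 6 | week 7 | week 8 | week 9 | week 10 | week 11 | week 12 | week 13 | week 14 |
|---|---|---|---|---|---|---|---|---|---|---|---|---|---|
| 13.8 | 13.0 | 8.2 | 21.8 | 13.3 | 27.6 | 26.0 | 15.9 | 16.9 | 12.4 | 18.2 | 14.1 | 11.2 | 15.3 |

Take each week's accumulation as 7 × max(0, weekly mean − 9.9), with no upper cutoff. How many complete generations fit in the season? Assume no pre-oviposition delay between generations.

5 generations

Weekly DD (7 × max(0, T̄ − 9.9)): 27.3, 21.7, 0.0, 83.3, 23.8, 123.9, 112.7, 42.0, 49.0, 17.5, 58.1, 29.4, 9.1, 37.8.
Season total = 635.6 DD.
Complete generations = ⌊635.6 / 121⌋ = 5.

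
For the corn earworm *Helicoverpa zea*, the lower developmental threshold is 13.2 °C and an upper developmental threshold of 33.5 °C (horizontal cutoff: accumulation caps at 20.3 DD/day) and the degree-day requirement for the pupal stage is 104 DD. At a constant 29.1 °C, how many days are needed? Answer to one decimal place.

Daily accumulation = 29.1 − 13.2 = 15.9 DD/day.
Duration = 104 / 15.9 = 6.541 ≈ 6.5 days.

6.5 days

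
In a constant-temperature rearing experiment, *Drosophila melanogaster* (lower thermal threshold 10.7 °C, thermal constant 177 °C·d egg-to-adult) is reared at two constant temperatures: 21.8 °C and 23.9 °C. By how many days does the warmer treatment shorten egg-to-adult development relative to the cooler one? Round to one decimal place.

2.5 days

At 21.8 °C: 177 / (21.8 − 10.7) = 177 / 11.1 = 15.946 d.
At 23.9 °C: 177 / (23.9 − 10.7) = 177 / 13.2 = 13.409 d.
Difference = |15.946 − 13.409| = 2.537 ≈ 2.5 days.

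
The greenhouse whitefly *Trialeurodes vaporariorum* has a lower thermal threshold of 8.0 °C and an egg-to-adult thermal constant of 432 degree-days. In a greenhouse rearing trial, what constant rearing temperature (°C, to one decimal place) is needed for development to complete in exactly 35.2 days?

20.3 °C

Required daily accumulation = 432 / 35.2 = 12.273 DD/day.
T = T_base + 12.273 = 8.0 + 12.273 = 20.273 ≈ 20.3 °C.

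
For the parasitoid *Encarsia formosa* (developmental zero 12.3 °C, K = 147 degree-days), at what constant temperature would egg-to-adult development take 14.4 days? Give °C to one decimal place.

22.5 °C

Required daily accumulation = 147 / 14.4 = 10.208 DD/day.
T = T_base + 10.208 = 12.3 + 10.208 = 22.508 ≈ 22.5 °C.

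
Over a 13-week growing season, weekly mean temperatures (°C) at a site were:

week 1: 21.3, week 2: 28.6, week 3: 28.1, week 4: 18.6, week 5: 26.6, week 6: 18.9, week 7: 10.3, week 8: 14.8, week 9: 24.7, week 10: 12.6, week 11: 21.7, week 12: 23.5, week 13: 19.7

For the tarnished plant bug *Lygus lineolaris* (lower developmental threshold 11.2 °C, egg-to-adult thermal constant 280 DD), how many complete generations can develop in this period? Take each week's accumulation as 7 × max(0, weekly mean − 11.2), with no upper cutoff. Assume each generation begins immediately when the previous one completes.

Weekly DD (7 × max(0, T̄ − 11.2)): 70.7, 121.8, 118.3, 51.8, 107.8, 53.9, 0.0, 25.2, 94.5, 9.8, 73.5, 86.1, 59.5.
Season total = 872.9 DD.
Complete generations = ⌊872.9 / 280⌋ = 3.

3 generations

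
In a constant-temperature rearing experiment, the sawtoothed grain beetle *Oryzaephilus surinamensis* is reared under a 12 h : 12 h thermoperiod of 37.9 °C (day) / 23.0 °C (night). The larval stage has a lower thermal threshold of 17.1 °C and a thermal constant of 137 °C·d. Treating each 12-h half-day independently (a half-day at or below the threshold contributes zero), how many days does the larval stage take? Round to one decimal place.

10.3 days

Day half: max(0, 37.9 − 17.1) × 0.5 = 20.8 × 0.5 = 10.40 DD.
Night half: max(0, 23.0 − 17.1) × 0.5 = 5.9 × 0.5 = 2.95 DD.
Per 24 h: 13.35 DD/day.
Duration = 137 / 13.35 = 10.262 ≈ 10.3 days.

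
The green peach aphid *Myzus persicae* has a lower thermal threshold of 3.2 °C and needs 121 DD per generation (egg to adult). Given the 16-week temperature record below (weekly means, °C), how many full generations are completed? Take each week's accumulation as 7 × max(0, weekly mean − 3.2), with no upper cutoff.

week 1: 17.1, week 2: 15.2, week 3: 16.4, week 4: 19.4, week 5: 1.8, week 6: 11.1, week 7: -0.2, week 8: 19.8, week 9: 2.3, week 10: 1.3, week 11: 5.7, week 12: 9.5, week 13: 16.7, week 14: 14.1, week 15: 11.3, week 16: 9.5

7 generations

Weekly DD (7 × max(0, T̄ − 3.2)): 97.3, 84.0, 92.4, 113.4, 0.0, 55.3, 0.0, 116.2, 0.0, 0.0, 17.5, 44.1, 94.5, 76.3, 56.7, 44.1.
Season total = 891.8 DD.
Complete generations = ⌊891.8 / 121⌋ = 7.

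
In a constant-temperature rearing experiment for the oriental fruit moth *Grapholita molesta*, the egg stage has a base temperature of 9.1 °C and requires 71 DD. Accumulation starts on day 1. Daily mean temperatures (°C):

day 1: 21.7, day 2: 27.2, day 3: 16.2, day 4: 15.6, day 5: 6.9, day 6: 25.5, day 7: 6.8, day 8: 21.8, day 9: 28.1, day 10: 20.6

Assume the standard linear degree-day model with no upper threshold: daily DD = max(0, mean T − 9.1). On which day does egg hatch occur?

day 8

Daily DD above 9.1 °C: 12.6, 18.1, 7.1, 6.5, 0.0, 16.4, 0.0, 12.7, 19.0, 11.5.
Cumulative: 12.6, 30.7, 37.8, 44.3, 44.3, 60.7, 60.7, 73.4, 92.4, 103.9.
The total first reaches 71 DD on day 8.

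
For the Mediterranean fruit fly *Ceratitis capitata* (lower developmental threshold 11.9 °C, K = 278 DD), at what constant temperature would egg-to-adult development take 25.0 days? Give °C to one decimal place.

23.0 °C

Required daily accumulation = 278 / 25.0 = 11.120 DD/day.
T = T_base + 11.120 = 11.9 + 11.120 = 23.020 ≈ 23.0 °C.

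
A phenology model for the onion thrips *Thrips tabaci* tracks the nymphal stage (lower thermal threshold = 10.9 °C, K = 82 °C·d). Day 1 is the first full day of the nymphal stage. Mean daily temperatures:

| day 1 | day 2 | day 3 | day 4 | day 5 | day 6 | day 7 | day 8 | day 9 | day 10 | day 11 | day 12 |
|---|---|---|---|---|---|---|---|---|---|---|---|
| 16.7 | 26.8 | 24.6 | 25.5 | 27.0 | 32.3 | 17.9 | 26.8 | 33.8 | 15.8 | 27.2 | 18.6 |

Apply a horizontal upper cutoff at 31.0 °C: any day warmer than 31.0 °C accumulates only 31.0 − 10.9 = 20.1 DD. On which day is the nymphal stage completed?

day 6

Daily DD above 10.9 °C (capped at 20.1): 5.8, 15.9, 13.7, 14.6, 16.1, 20.1, 7.0, 15.9, 20.1, 4.9, 16.3, 7.7.
Cumulative: 5.8, 21.7, 35.4, 50.0, 66.1, 86.2, 93.2, 109.1, 129.2, 134.1, 150.4, 158.1.
The total first reaches 82 DD on day 6.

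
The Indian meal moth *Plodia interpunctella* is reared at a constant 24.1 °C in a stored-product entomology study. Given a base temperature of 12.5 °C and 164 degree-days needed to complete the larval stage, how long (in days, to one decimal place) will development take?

14.1 days

Daily accumulation = 24.1 − 12.5 = 11.6 DD/day.
Duration = 164 / 11.6 = 14.138 ≈ 14.1 days.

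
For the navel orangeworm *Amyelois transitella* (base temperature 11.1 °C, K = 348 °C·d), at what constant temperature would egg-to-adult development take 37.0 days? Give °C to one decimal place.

20.5 °C

Required daily accumulation = 348 / 37.0 = 9.405 DD/day.
T = T_base + 9.405 = 11.1 + 9.405 = 20.505 ≈ 20.5 °C.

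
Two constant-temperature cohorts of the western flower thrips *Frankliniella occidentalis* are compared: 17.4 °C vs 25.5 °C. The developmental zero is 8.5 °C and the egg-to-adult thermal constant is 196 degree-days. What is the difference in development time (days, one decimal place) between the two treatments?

At 17.4 °C: 196 / (17.4 − 8.5) = 196 / 8.9 = 22.022 d.
At 25.5 °C: 196 / (25.5 − 8.5) = 196 / 17.0 = 11.529 d.
Difference = |22.022 − 11.529| = 10.493 ≈ 10.5 days.

10.5 days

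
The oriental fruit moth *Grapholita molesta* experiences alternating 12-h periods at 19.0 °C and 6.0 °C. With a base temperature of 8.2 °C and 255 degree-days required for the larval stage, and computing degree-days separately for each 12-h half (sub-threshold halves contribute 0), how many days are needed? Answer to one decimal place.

47.2 days

Day half: max(0, 19.0 − 8.2) × 0.5 = 10.8 × 0.5 = 5.40 DD.
Night half: max(0, 6.0 − 8.2) × 0.5 = 0.0 × 0.5 = 0.00 DD.
Per 24 h: 5.40 DD/day.
Duration = 255 / 5.40 = 47.222 ≈ 47.2 days.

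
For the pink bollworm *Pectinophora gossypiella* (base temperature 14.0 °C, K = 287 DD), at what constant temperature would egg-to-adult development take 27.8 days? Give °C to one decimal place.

24.3 °C

Required daily accumulation = 287 / 27.8 = 10.324 DD/day.
T = T_base + 10.324 = 14.0 + 10.324 = 24.324 ≈ 24.3 °C.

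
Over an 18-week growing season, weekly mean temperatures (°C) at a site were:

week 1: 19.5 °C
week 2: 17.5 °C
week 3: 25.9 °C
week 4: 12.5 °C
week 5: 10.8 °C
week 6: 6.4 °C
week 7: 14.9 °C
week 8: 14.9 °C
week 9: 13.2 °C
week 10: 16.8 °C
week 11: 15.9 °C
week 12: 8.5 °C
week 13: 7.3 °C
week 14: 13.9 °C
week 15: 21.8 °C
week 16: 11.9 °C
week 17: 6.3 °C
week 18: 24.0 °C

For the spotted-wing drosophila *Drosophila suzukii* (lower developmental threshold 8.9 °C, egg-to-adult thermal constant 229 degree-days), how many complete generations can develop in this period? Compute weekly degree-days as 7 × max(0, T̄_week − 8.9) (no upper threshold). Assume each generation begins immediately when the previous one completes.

Weekly DD (7 × max(0, T̄ − 8.9)): 74.2, 60.2, 119.0, 25.2, 13.3, 0.0, 42.0, 42.0, 30.1, 55.3, 49.0, 0.0, 0.0, 35.0, 90.3, 21.0, 0.0, 105.7.
Season total = 762.3 DD.
Complete generations = ⌊762.3 / 229⌋ = 3.

3 generations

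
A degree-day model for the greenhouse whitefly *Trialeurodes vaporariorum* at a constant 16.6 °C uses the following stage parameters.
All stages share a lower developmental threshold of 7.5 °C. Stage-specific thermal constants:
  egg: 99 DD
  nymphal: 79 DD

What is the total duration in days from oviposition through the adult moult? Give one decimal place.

Daily accumulation at 16.6 °C = 16.6 − 7.5 = 9.1 DD/day.
Total K = 99 + 79 = 178 DD.
Total duration = 178 / 9.1 = 19.560 ≈ 19.6 days.

19.6 days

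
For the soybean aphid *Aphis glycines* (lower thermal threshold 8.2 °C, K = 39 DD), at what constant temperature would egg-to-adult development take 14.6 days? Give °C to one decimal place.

10.9 °C

Required daily accumulation = 39 / 14.6 = 2.671 DD/day.
T = T_base + 2.671 = 8.2 + 2.671 = 10.871 ≈ 10.9 °C.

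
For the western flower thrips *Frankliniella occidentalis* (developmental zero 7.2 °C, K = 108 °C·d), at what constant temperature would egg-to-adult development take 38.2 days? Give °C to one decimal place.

10.0 °C

Required daily accumulation = 108 / 38.2 = 2.827 DD/day.
T = T_base + 2.827 = 7.2 + 2.827 = 10.027 ≈ 10.0 °C.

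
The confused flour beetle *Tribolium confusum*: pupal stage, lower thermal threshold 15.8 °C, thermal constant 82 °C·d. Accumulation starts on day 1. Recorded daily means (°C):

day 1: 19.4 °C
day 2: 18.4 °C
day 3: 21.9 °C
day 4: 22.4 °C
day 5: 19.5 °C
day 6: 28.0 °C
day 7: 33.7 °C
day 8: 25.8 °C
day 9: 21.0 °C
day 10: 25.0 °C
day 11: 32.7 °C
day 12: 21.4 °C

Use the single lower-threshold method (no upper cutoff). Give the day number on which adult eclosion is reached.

day 11

Daily DD above 15.8 °C: 3.6, 2.6, 6.1, 6.6, 3.7, 12.2, 17.9, 10.0, 5.2, 9.2, 16.9, 5.6.
Cumulative: 3.6, 6.2, 12.3, 18.9, 22.6, 34.8, 52.7, 62.7, 67.9, 77.1, 94.0, 99.6.
The total first reaches 82 DD on day 11.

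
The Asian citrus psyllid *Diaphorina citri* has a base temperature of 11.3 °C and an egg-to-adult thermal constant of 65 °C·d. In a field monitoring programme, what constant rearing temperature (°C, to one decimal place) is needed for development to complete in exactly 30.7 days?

Required daily accumulation = 65 / 30.7 = 2.117 DD/day.
T = T_base + 2.117 = 11.3 + 2.117 = 13.417 ≈ 13.4 °C.

13.4 °C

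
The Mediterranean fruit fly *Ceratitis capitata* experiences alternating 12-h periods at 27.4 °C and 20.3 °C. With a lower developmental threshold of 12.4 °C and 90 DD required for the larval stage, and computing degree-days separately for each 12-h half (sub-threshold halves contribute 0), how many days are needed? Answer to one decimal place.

Day half: max(0, 27.4 − 12.4) × 0.5 = 15.0 × 0.5 = 7.50 DD.
Night half: max(0, 20.3 − 12.4) × 0.5 = 7.9 × 0.5 = 3.95 DD.
Per 24 h: 11.45 DD/day.
Duration = 90 / 11.45 = 7.860 ≈ 7.9 days.

7.9 days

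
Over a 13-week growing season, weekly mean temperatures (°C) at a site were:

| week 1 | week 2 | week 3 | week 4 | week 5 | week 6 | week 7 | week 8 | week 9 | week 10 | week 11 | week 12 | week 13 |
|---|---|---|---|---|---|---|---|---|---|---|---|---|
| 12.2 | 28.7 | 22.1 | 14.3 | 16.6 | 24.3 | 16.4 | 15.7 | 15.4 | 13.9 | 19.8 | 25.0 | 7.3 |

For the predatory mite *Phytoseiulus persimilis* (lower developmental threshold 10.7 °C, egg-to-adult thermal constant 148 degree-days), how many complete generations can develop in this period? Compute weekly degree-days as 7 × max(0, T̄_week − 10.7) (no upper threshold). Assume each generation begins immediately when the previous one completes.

Weekly DD (7 × max(0, T̄ − 10.7)): 10.5, 126.0, 79.8, 25.2, 41.3, 95.2, 39.9, 35.0, 32.9, 22.4, 63.7, 100.1, 0.0.
Season total = 672.0 DD.
Complete generations = ⌊672.0 / 148⌋ = 4.

4 generations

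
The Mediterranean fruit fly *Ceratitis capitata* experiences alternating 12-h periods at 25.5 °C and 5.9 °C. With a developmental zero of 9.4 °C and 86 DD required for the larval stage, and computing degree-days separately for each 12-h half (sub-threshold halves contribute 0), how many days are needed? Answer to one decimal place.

10.7 days

Day half: max(0, 25.5 − 9.4) × 0.5 = 16.1 × 0.5 = 8.05 DD.
Night half: max(0, 5.9 − 9.4) × 0.5 = 0.0 × 0.5 = 0.00 DD.
Per 24 h: 8.05 DD/day.
Duration = 86 / 8.05 = 10.683 ≈ 10.7 days.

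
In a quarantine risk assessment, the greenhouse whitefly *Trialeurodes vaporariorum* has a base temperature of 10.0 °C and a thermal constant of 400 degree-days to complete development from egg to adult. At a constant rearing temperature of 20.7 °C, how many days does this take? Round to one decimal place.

37.4 days

Daily accumulation = 20.7 − 10.0 = 10.7 DD/day.
Duration = 400 / 10.7 = 37.383 ≈ 37.4 days.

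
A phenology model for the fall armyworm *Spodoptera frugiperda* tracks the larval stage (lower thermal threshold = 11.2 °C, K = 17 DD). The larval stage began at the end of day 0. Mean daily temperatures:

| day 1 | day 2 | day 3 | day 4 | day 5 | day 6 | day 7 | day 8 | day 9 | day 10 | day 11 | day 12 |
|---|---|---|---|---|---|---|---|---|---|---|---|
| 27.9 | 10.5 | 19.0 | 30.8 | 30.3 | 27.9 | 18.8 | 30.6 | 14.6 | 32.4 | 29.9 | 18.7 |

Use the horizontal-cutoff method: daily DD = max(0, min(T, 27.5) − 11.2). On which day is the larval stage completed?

Daily DD above 11.2 °C (capped at 16.3): 16.3, 0.0, 7.8, 16.3, 16.3, 16.3, 7.6, 16.3, 3.4, 16.3, 16.3, 7.5.
Cumulative: 16.3, 16.3, 24.1, 40.4, 56.7, 73.0, 80.6, 96.9, 100.3, 116.6, 132.9, 140.4.
The total first reaches 17 DD on day 3.

day 3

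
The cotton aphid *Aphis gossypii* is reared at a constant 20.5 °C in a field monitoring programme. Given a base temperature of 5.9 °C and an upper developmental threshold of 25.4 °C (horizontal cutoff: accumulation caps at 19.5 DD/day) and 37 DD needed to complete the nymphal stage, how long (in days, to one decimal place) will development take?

Daily accumulation = 20.5 − 5.9 = 14.6 DD/day.
Duration = 37 / 14.6 = 2.534 ≈ 2.5 days.

2.5 days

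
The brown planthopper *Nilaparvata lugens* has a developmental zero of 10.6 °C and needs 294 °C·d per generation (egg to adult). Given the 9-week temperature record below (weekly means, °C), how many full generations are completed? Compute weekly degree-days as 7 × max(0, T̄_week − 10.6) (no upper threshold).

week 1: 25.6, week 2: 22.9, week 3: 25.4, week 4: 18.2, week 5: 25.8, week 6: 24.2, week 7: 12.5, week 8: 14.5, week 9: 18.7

2 generations

Weekly DD (7 × max(0, T̄ − 10.6)): 105.0, 86.1, 103.6, 53.2, 106.4, 95.2, 13.3, 27.3, 56.7.
Season total = 646.8 DD.
Complete generations = ⌊646.8 / 294⌋ = 2.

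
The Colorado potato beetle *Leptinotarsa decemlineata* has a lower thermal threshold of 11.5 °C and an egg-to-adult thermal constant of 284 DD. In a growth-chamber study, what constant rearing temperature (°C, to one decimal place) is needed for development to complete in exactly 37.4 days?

Required daily accumulation = 284 / 37.4 = 7.594 DD/day.
T = T_base + 7.594 = 11.5 + 7.594 = 19.094 ≈ 19.1 °C.

19.1 °C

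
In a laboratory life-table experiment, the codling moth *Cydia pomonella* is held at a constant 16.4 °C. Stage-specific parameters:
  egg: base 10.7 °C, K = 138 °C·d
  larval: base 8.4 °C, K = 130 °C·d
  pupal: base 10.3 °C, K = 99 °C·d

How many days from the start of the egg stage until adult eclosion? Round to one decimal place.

56.7 days

egg: 138 / (16.4 − 10.7) = 138 / 5.7 = 24.211 d.
larval: 130 / (16.4 − 8.4) = 130 / 8.0 = 16.250 d.
pupal: 99 / (16.4 − 10.3) = 99 / 6.1 = 16.230 d.
Sum = 56.690 ≈ 56.7 days.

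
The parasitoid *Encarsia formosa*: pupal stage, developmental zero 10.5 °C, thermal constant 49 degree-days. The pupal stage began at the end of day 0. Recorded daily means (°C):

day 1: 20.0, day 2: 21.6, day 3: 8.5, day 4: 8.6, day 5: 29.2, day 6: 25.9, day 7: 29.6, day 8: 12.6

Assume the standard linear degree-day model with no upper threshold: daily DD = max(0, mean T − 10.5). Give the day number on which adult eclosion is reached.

day 6

Daily DD above 10.5 °C: 9.5, 11.1, 0.0, 0.0, 18.7, 15.4, 19.1, 2.1.
Cumulative: 9.5, 20.6, 20.6, 20.6, 39.3, 54.7, 73.8, 75.9.
The total first reaches 49 DD on day 6.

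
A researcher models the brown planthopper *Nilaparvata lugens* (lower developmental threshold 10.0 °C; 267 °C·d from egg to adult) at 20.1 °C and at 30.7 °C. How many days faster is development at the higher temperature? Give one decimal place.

At 20.1 °C: 267 / (20.1 − 10.0) = 267 / 10.1 = 26.436 d.
At 30.7 °C: 267 / (30.7 − 10.0) = 267 / 20.7 = 12.899 d.
Difference = |26.436 − 12.899| = 13.537 ≈ 13.5 days.

13.5 days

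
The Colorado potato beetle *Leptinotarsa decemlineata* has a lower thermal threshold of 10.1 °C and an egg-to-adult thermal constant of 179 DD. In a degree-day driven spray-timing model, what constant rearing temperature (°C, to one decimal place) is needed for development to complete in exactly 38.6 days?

14.7 °C

Required daily accumulation = 179 / 38.6 = 4.637 DD/day.
T = T_base + 4.637 = 10.1 + 4.637 = 14.737 ≈ 14.7 °C.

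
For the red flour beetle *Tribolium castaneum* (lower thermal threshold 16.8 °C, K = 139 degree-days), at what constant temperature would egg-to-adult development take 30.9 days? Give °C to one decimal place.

Required daily accumulation = 139 / 30.9 = 4.498 DD/day.
T = T_base + 4.498 = 16.8 + 4.498 = 21.298 ≈ 21.3 °C.

21.3 °C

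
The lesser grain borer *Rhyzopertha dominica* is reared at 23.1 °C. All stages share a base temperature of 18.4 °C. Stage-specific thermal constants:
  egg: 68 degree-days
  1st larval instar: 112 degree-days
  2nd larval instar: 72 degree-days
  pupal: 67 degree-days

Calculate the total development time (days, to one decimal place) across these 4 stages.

67.9 days

Daily accumulation at 23.1 °C = 23.1 − 18.4 = 4.7 DD/day.
Total K = 68 + 112 + 72 + 67 = 319 DD.
Total duration = 319 / 4.7 = 67.872 ≈ 67.9 days.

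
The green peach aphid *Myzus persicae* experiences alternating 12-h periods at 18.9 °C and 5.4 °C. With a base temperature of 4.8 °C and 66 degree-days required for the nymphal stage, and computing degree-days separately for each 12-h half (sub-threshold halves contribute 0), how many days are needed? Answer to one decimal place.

9.0 days

Day half: max(0, 18.9 − 4.8) × 0.5 = 14.1 × 0.5 = 7.05 DD.
Night half: max(0, 5.4 − 4.8) × 0.5 = 0.6 × 0.5 = 0.30 DD.
Per 24 h: 7.35 DD/day.
Duration = 66 / 7.35 = 8.980 ≈ 9.0 days.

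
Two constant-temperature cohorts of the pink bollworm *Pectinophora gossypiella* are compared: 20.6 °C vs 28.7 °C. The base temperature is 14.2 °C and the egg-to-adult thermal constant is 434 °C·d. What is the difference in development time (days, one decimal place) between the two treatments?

At 20.6 °C: 434 / (20.6 − 14.2) = 434 / 6.4 = 67.812 d.
At 28.7 °C: 434 / (28.7 − 14.2) = 434 / 14.5 = 29.931 d.
Difference = |67.812 − 29.931| = 37.881 ≈ 37.9 days.

37.9 days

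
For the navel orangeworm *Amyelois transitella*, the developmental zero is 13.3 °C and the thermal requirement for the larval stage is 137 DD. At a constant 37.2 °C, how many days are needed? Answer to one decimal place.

Daily accumulation = 37.2 − 13.3 = 23.9 DD/day.
Duration = 137 / 23.9 = 5.732 ≈ 5.7 days.

5.7 days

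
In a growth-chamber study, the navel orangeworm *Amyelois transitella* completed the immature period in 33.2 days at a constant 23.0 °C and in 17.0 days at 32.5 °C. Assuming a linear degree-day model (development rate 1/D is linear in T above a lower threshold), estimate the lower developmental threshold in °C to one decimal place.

Equal thermal constants: D₁(T₁ − T_b) = D₂(T₂ − T_b).
33.2·(23.0 − T_b) = 17.0·(32.5 − T_b)
T_b = (33.2·23.0 − 17.0·32.5) / (33.2 − 17.0) = 211.10 / 16.2 = 13.031 °C ≈ 13.0 °C.

13.0 °C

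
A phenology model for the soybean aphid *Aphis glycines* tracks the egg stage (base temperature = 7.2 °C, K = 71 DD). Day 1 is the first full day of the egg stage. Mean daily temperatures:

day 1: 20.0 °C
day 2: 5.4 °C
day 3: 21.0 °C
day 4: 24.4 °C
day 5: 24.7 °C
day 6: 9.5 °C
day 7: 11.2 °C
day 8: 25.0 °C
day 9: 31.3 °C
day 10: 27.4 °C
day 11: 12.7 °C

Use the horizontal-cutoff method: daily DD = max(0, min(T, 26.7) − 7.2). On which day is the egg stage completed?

day 8

Daily DD above 7.2 °C (capped at 19.5): 12.8, 0.0, 13.8, 17.2, 17.5, 2.3, 4.0, 17.8, 19.5, 19.5, 5.5.
Cumulative: 12.8, 12.8, 26.6, 43.8, 61.3, 63.6, 67.6, 85.4, 104.9, 124.4, 129.9.
The total first reaches 71 DD on day 8.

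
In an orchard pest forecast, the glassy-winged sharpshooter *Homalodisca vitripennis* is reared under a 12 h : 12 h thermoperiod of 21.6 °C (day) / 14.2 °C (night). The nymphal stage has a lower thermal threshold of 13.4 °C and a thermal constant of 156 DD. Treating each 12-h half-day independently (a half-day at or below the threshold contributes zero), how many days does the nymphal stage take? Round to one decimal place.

Day half: max(0, 21.6 − 13.4) × 0.5 = 8.2 × 0.5 = 4.10 DD.
Night half: max(0, 14.2 − 13.4) × 0.5 = 0.8 × 0.5 = 0.40 DD.
Per 24 h: 4.50 DD/day.
Duration = 156 / 4.50 = 34.667 ≈ 34.7 days.

34.7 days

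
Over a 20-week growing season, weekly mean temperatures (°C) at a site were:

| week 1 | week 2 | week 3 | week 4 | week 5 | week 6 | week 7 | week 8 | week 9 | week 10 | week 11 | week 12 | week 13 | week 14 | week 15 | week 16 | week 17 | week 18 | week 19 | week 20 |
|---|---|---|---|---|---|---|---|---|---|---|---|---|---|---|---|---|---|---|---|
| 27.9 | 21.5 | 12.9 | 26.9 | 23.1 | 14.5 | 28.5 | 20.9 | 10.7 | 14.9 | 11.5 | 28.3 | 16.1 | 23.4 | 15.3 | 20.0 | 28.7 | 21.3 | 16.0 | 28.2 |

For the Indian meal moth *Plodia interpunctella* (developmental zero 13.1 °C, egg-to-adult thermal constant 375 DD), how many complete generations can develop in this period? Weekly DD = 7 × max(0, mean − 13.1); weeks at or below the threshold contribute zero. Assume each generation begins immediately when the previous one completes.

2 generations

Weekly DD (7 × max(0, T̄ − 13.1)): 103.6, 58.8, 0.0, 96.6, 70.0, 9.8, 107.8, 54.6, 0.0, 12.6, 0.0, 106.4, 21.0, 72.1, 15.4, 48.3, 109.2, 57.4, 20.3, 105.7.
Season total = 1069.6 DD.
Complete generations = ⌊1069.6 / 375⌋ = 2.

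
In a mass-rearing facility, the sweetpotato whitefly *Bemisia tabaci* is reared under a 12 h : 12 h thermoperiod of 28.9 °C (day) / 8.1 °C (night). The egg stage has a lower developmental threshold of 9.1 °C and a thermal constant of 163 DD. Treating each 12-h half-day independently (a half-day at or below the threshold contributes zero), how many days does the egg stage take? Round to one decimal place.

Day half: max(0, 28.9 − 9.1) × 0.5 = 19.8 × 0.5 = 9.90 DD.
Night half: max(0, 8.1 − 9.1) × 0.5 = 0.0 × 0.5 = 0.00 DD.
Per 24 h: 9.90 DD/day.
Duration = 163 / 9.90 = 16.465 ≈ 16.5 days.

16.5 days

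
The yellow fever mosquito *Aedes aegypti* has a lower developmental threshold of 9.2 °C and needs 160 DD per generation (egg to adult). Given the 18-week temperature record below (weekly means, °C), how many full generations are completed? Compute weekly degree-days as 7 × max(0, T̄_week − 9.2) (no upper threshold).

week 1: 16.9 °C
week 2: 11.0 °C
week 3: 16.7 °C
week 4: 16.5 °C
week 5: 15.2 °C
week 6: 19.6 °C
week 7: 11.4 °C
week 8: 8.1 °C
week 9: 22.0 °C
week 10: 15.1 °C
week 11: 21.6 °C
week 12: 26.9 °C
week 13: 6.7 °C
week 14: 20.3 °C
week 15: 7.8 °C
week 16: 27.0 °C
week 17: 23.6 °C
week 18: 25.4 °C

6 generations

Weekly DD (7 × max(0, T̄ − 9.2)): 53.9, 12.6, 52.5, 51.1, 42.0, 72.8, 15.4, 0.0, 89.6, 41.3, 86.8, 123.9, 0.0, 77.7, 0.0, 124.6, 100.8, 113.4.
Season total = 1058.4 DD.
Complete generations = ⌊1058.4 / 160⌋ = 6.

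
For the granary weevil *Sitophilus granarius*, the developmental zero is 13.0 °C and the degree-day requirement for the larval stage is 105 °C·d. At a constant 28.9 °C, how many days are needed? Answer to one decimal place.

6.6 days

Daily accumulation = 28.9 − 13.0 = 15.9 DD/day.
Duration = 105 / 15.9 = 6.604 ≈ 6.6 days.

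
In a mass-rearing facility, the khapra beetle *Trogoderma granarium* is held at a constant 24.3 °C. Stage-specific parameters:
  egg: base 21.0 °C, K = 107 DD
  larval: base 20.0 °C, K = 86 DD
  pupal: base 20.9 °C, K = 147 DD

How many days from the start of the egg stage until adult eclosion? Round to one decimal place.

95.7 days

egg: 107 / (24.3 − 21.0) = 107 / 3.3 = 32.424 d.
larval: 86 / (24.3 − 20.0) = 86 / 4.3 = 20.000 d.
pupal: 147 / (24.3 − 20.9) = 147 / 3.4 = 43.235 d.
Sum = 95.660 ≈ 95.7 days.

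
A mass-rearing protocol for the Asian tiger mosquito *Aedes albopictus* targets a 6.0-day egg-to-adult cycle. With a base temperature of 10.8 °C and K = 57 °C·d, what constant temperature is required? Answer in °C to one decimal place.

20.3 °C

Required daily accumulation = 57 / 6.0 = 9.500 DD/day.
T = T_base + 9.500 = 10.8 + 9.500 = 20.300 ≈ 20.3 °C.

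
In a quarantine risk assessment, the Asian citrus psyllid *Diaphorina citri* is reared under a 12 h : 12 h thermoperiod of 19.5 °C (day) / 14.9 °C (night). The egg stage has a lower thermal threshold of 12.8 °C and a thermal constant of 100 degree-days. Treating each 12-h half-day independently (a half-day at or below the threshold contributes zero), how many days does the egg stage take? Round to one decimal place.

Day half: max(0, 19.5 − 12.8) × 0.5 = 6.7 × 0.5 = 3.35 DD.
Night half: max(0, 14.9 − 12.8) × 0.5 = 2.1 × 0.5 = 1.05 DD.
Per 24 h: 4.40 DD/day.
Duration = 100 / 4.40 = 22.727 ≈ 22.7 days.

22.7 days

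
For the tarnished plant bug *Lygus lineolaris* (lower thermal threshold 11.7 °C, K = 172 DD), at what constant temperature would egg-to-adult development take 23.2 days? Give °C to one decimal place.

19.1 °C

Required daily accumulation = 172 / 23.2 = 7.414 DD/day.
T = T_base + 7.414 = 11.7 + 7.414 = 19.114 ≈ 19.1 °C.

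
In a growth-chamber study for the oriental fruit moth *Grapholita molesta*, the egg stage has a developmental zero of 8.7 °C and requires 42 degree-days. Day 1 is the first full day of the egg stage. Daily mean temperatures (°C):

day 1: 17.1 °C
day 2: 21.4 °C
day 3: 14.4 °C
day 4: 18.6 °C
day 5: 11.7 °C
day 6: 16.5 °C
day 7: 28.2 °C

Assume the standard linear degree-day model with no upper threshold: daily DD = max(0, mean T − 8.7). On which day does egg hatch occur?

day 6

Daily DD above 8.7 °C: 8.4, 12.7, 5.7, 9.9, 3.0, 7.8, 19.5.
Cumulative: 8.4, 21.1, 26.8, 36.7, 39.7, 47.5, 67.0.
The total first reaches 42 DD on day 6.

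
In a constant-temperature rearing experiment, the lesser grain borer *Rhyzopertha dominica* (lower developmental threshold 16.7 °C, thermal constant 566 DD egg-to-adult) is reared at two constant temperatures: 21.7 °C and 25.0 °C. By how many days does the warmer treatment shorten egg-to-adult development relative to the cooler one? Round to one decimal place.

At 21.7 °C: 566 / (21.7 − 16.7) = 566 / 5.0 = 113.200 d.
At 25.0 °C: 566 / (25.0 − 16.7) = 566 / 8.3 = 68.193 d.
Difference = |113.200 − 68.193| = 45.007 ≈ 45.0 days.

45.0 days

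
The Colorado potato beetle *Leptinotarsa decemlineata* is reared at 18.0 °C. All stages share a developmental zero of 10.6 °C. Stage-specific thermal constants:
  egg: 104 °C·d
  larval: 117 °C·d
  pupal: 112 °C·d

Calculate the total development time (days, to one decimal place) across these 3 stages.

Daily accumulation at 18.0 °C = 18.0 − 10.6 = 7.4 DD/day.
Total K = 104 + 117 + 112 = 333 DD.
Total duration = 333 / 7.4 = 45.000 ≈ 45.0 days.

45.0 days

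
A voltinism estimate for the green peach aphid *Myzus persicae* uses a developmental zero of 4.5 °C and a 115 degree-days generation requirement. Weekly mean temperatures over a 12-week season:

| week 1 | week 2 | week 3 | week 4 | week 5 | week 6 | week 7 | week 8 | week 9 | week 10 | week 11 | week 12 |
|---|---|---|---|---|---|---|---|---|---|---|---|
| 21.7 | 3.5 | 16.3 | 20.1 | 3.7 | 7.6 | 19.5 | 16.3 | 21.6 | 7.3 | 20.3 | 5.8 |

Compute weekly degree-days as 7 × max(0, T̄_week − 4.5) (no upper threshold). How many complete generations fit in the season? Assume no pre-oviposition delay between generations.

6 generations

Weekly DD (7 × max(0, T̄ − 4.5)): 120.4, 0.0, 82.6, 109.2, 0.0, 21.7, 105.0, 82.6, 119.7, 19.6, 110.6, 9.1.
Season total = 780.5 DD.
Complete generations = ⌊780.5 / 115⌋ = 6.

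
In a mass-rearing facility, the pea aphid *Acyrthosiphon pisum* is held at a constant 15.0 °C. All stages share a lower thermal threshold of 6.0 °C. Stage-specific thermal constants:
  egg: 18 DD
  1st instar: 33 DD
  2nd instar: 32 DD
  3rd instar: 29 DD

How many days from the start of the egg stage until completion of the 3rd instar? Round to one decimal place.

12.4 days

Daily accumulation at 15.0 °C = 15.0 − 6.0 = 9.0 DD/day.
Total K = 18 + 33 + 32 + 29 = 112 DD.
Total duration = 112 / 9.0 = 12.444 ≈ 12.4 days.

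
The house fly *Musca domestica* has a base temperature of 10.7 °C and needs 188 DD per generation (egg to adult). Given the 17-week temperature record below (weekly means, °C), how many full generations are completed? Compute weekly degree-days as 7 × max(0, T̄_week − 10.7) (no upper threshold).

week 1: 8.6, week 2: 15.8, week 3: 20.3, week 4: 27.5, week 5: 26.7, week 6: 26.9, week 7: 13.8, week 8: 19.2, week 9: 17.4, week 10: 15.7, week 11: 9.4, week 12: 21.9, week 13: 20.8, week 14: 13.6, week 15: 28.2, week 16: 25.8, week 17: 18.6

5 generations

Weekly DD (7 × max(0, T̄ − 10.7)): 0.0, 35.7, 67.2, 117.6, 112.0, 113.4, 21.7, 59.5, 46.9, 35.0, 0.0, 78.4, 70.7, 20.3, 122.5, 105.7, 55.3.
Season total = 1061.9 DD.
Complete generations = ⌊1061.9 / 188⌋ = 5.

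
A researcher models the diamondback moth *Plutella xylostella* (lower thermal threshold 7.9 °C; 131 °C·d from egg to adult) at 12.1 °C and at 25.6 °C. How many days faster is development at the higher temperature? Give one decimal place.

At 12.1 °C: 131 / (12.1 − 7.9) = 131 / 4.2 = 31.190 d.
At 25.6 °C: 131 / (25.6 − 7.9) = 131 / 17.7 = 7.401 d.
Difference = |31.190 − 7.401| = 23.789 ≈ 23.8 days.

23.8 days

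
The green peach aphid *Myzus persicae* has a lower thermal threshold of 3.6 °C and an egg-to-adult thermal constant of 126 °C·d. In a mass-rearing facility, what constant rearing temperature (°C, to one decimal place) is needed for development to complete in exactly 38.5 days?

6.9 °C

Required daily accumulation = 126 / 38.5 = 3.273 DD/day.
T = T_base + 3.273 = 3.6 + 3.273 = 6.873 ≈ 6.9 °C.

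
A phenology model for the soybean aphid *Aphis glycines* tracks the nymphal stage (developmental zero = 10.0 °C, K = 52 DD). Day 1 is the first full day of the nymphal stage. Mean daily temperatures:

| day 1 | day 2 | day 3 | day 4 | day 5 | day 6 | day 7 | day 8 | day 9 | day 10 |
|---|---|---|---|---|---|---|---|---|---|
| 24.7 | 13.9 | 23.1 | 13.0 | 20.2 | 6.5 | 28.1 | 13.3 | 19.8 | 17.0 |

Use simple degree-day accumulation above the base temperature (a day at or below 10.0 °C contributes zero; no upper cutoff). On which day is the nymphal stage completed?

Daily DD above 10.0 °C: 14.7, 3.9, 13.1, 3.0, 10.2, 0.0, 18.1, 3.3, 9.8, 7.0.
Cumulative: 14.7, 18.6, 31.7, 34.7, 44.9, 44.9, 63.0, 66.3, 76.1, 83.1.
The total first reaches 52 DD on day 7.

day 7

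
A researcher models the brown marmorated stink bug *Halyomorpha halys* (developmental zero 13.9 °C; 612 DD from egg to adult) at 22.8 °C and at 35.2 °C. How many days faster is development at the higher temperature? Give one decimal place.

40.0 days

At 22.8 °C: 612 / (22.8 − 13.9) = 612 / 8.9 = 68.764 d.
At 35.2 °C: 612 / (35.2 − 13.9) = 612 / 21.3 = 28.732 d.
Difference = |68.764 − 28.732| = 40.032 ≈ 40.0 days.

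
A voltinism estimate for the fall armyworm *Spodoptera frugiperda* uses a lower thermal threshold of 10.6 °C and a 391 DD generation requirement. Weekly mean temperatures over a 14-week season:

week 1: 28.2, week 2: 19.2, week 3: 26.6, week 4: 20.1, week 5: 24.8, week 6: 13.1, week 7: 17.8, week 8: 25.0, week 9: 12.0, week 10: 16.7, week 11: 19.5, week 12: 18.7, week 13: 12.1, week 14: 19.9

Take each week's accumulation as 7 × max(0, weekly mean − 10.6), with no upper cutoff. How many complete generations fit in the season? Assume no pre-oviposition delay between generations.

2 generations

Weekly DD (7 × max(0, T̄ − 10.6)): 123.2, 60.2, 112.0, 66.5, 99.4, 17.5, 50.4, 100.8, 9.8, 42.7, 62.3, 56.7, 10.5, 65.1.
Season total = 877.1 DD.
Complete generations = ⌊877.1 / 391⌋ = 2.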